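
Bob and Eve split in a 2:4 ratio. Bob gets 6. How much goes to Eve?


Find the multiplier:
6 / 2 = 3
Apply to Eve's share:
4 x 3 = 12

12


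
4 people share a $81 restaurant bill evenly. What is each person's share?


Total bill: $81
Number of people: 4
Each pays: $81 / 4 = $20.25

$20.25


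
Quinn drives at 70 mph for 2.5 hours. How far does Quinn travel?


Use the formula: distance = speed x time
Speed = 70 mph, Time = 2.5 hours
70 x 2.5 = 175 miles

175 miles


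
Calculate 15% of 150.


Convert percentage to decimal:
15% = 0.15
Multiply:
150 x 0.15 = 22.5

22.5


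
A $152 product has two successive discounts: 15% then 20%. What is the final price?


First discount:
15% of $152 = $22.80
Price after first discount:
$152 - $22.80 = $129.20
Second discount:
20% of $129.20 = $25.84
Final price:
$129.20 - $25.84 = $103.36

$103.36


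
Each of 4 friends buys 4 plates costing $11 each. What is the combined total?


Cost per person:
4 x $11 = $44
Group total:
4 x $44 = $176

$176


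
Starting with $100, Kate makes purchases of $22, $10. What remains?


Add up expenses:
$22 + $10 = $32
Subtract from budget:
$100 - $32 = $68

$68


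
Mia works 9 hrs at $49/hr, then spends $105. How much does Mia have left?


Calculate earnings:
9 x $49 = $441
Subtract spending:
$441 - $105 = $336

$336


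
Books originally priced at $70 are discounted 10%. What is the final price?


Calculate the discount amount:
10% of $70 = $7
Subtract from original:
$70 - $7 = $63

$63


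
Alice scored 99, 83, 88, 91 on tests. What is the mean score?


Add the scores:
99 + 83 + 88 + 91 = 361
Divide by the number of tests:
361 / 4 = 90.25

90.25


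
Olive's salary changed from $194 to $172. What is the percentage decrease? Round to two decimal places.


Find the absolute change:
|172 - 194| = 22
Divide by original and multiply by 100:
22 / 194 x 100 = 11.3402...% ≈ 11.34%

11.34%


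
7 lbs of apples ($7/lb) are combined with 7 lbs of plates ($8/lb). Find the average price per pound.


Cost of apples:
7 x $7 = $49
Cost of plates:
7 x $8 = $56
Total cost: $49 + $56 = $105
Total weight: 14 lbs
Average: $105 / 14 = $7.50/lb

$7.50/lb


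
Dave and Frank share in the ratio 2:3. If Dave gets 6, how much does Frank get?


Find the multiplier:
6 / 2 = 3
Apply to Frank's share:
3 x 3 = 9

9


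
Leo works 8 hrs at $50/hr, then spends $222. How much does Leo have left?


Calculate earnings:
8 x $50 = $400
Subtract spending:
$400 - $222 = $178

$178


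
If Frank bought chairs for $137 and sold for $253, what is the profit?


Selling price = $253
Cost price = $137
Profit = selling price - cost price:
Profit = $253 - $137 = $116

$116


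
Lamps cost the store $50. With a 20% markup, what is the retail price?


Calculate the markup amount:
20% of $50 = $10
Add to cost:
$50 + $10 = $60

$60


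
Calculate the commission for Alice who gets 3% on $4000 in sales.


Convert rate to decimal:
3% = 0.03
Multiply by sales:
$4000 x 0.03 = $120

$120


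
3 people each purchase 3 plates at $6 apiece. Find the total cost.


Cost per person:
3 x $6 = $18
Group total:
3 x $18 = $54

$54


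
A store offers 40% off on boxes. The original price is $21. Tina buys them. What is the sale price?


Calculate the discount amount:
40% of $21 = $8.40
Subtract from original:
$21 - $8.40 = $12.60

$12.60


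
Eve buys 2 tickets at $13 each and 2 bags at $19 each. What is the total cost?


Cost of tickets:
2 x $13 = $26
Cost of bags:
2 x $19 = $38
Add both:
$26 + $38 = $64

$64


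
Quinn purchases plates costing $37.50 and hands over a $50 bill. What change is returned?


Start with the amount paid:
$50
Subtract the price:
$50 - $37.50 = $12.50

$12.50


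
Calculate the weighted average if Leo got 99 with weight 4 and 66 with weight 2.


Weighted sum:
4 x 99 + 2 x 66 = 528
Total weight:
4 + 2 = 6
Weighted average:
528 / 6 = 88

88


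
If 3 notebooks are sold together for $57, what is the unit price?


Total cost: $57
Number of items: 3
Unit price: $57 / 3 = $19

$19


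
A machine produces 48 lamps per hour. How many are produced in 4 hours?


Production rate: 48 lamps per hour
Time: 4 hours
Total: 48 x 4 = 192 lamps

192 lamps


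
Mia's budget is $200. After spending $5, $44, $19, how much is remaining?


Add up expenses:
$5 + $44 + $19 = $68
Subtract from budget:
$200 - $68 = $132

$132


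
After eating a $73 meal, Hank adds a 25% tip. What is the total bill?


Calculate the tip:
25% of $73 = $18.25
Add tip to meal cost:
$73 + $18.25 = $91.25

$91.25


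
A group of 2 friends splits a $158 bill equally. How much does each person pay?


Total bill: $158
Number of people: 2
Each pays: $158 / 2 = $79

$79


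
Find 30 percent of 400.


Convert percentage to decimal:
30% = 0.3
Multiply:
400 x 0.3 = 120

120


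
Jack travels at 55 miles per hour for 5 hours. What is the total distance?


Use the formula: distance = speed x time
Speed = 55 mph, Time = 5 hours
55 x 5 = 275 miles

275 miles


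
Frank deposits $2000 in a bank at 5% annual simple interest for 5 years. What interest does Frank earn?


Use the formula I = P x R x T / 100
P x R x T = 2000 x 5 x 5 = 50000
I = 50000 / 100 = $500

$500


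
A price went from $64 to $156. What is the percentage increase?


Find the absolute change:
|156 - 64| = 92
Divide by original and multiply by 100:
92 / 64 x 100 = 143.75%

143.75%


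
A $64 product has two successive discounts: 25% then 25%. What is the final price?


First discount:
25% of $64 = $16
Price after first discount:
$64 - $16 = $48
Second discount:
25% of $48 = $12
Final price:
$48 - $12 = $36

$36


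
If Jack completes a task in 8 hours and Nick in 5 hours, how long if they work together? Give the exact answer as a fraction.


Jack's rate: 1/8 of the job per hour
Nick's rate: 1/5 of the job per hour
Combined rate: 1/8 + 1/5 = 13/40 per hour
Time = 1 / (13/40) = 40/13 hours (≈ 3.08 hours)

40/13 hours


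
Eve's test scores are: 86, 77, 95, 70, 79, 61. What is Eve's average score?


Add the scores:
86 + 77 + 95 + 70 + 79 + 61 = 468
Divide by the number of tests:
468 / 6 = 78

78


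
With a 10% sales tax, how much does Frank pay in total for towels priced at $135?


Calculate the tax:
10% of $135 = $13.50
Add tax to price:
$135 + $13.50 = $148.50

$148.50


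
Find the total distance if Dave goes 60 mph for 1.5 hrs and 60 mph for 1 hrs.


Leg 1 distance:
60 x 1.5 = 90 miles
Leg 2 distance:
60 x 1 = 60 miles
Total distance:
90 + 60 = 150 miles

150 miles


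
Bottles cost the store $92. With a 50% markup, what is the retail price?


Calculate the markup amount:
50% of $92 = $46
Add to cost:
$92 + $46 = $138

$138


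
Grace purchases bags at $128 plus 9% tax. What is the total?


Calculate the tax:
9% of $128 = $11.52
Add tax to price:
$128 + $11.52 = $139.52

$139.52


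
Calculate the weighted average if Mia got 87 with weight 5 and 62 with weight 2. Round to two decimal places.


Weighted sum:
5 x 87 + 2 x 62 = 559
Total weight:
5 + 2 = 7
Weighted average:
559 / 7 = 79.8571... ≈ 79.86

79.86


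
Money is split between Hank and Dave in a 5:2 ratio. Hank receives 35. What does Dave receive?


Find the multiplier:
35 / 5 = 7
Apply to Dave's share:
2 x 7 = 14

14


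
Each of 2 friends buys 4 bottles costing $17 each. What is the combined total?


Cost per person:
4 x $17 = $68
Group total:
2 x $68 = $136

$136


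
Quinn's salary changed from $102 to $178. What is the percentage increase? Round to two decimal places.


Find the absolute change:
|178 - 102| = 76
Divide by original and multiply by 100:
76 / 102 x 100 = 74.5098...% ≈ 74.51%

74.51%


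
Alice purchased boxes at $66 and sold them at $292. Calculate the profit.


Selling price = $292
Cost price = $66
Profit = selling price - cost price:
Profit = $292 - $66 = $226

$226


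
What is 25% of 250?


Convert percentage to decimal:
25% = 0.25
Multiply:
250 x 0.25 = 62.5

62.5


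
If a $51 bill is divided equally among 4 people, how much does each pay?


Total bill: $51
Number of people: 4
Each pays: $51 / 4 = $12.75

$12.75


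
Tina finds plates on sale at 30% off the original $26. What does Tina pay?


Calculate the discount amount:
30% of $26 = $7.80
Subtract from original:
$26 - $7.80 = $18.20

$18.20


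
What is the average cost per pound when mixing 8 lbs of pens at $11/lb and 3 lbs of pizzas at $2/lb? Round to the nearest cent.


Cost of pens:
8 x $11 = $88
Cost of pizzas:
3 x $2 = $6
Total cost: $88 + $6 = $94
Total weight: 11 lbs
Average: $94 / 11 = $8.5454... ≈ $8.55/lb

$8.55/lb


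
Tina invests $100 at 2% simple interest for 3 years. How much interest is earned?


Use the formula I = P x R x T / 100
P x R x T = 100 x 2 x 3 = 600
I = 600 / 100 = $6

$6


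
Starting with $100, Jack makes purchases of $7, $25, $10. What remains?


Add up expenses:
$7 + $25 + $10 = $42
Subtract from budget:
$100 - $42 = $58

$58


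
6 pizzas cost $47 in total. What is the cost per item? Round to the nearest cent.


Total cost: $47
Number of items: 6
Unit price: $47 / 6 = $7.8333... ≈ $7.83

$7.83


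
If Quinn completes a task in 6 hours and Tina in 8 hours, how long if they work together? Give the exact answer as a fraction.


Quinn's rate: 1/6 of the job per hour
Tina's rate: 1/8 of the job per hour
Combined rate: 1/6 + 1/8 = 7/24 per hour
Time = 1 / (7/24) = 24/7 hours (≈ 3.43 hours)

24/7 hours


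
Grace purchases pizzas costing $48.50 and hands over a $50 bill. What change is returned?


Start with the amount paid:
$50
Subtract the price:
$50 - $48.50 = $1.50

$1.50


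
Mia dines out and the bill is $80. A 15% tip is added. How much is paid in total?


Calculate the tip:
15% of $80 = $12
Add tip to meal cost:
$80 + $12 = $92

$92


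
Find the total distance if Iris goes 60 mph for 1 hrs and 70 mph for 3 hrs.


Leg 1 distance:
60 x 1 = 60 miles
Leg 2 distance:
70 x 3 = 210 miles
Total distance:
60 + 210 = 270 miles

270 miles


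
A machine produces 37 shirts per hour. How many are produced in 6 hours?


Production rate: 37 shirts per hour
Time: 6 hours
Total: 37 x 6 = 222 shirts

222 shirts


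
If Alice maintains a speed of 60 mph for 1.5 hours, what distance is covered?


Use the formula: distance = speed x time
Speed = 60 mph, Time = 1.5 hours
60 x 1.5 = 90 miles

90 miles


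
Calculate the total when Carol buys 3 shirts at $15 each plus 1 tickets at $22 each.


Cost of shirts:
3 x $15 = $45
Cost of tickets:
1 x $22 = $22
Add both:
$45 + $22 = $67

$67


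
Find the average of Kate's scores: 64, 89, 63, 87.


Add the scores:
64 + 89 + 63 + 87 = 303
Divide by the number of tests:
303 / 4 = 75.75

75.75


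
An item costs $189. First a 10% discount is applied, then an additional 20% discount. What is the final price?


First discount:
10% of $189 = $18.90
Price after first discount:
$189 - $18.90 = $170.10
Second discount:
20% of $170.10 = $34.02
Final price:
$170.10 - $34.02 = $136.08

$136.08


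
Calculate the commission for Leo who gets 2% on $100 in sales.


Convert rate to decimal:
2% = 0.02
Multiply by sales:
$100 x 0.02 = $2

$2


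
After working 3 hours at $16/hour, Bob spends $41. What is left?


Calculate earnings:
3 x $16 = $48
Subtract spending:
$48 - $41 = $7

$7


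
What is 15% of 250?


Convert percentage to decimal:
15% = 0.15
Multiply:
250 x 0.15 = 37.5

37.5


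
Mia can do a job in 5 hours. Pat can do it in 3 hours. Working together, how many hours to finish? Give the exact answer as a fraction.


Mia's rate: 1/5 of the job per hour
Pat's rate: 1/3 of the job per hour
Combined rate: 1/5 + 1/3 = 8/15 per hour
Time = 1 / (8/15) = 15/8 hours (≈ 1.88 hours)

15/8 hours


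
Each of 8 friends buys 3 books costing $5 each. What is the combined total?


Cost per person:
3 x $5 = $15
Group total:
8 x $15 = $120

$120


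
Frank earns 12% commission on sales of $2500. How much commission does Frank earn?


Convert rate to decimal:
12% = 0.12
Multiply by sales:
$2500 x 0.12 = $300

$300


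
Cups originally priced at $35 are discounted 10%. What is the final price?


Calculate the discount amount:
10% of $35 = $3.50
Subtract from original:
$35 - $3.50 = $31.50

$31.50


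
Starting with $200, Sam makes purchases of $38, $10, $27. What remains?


Add up expenses:
$38 + $10 + $27 = $75
Subtract from budget:
$200 - $75 = $125

$125


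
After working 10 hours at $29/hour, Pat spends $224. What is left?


Calculate earnings:
10 x $29 = $290
Subtract spending:
$290 - $224 = $66

$66


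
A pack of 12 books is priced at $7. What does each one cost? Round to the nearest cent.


Total cost: $7
Number of items: 12
Unit price: $7 / 12 = $0.5833... ≈ $0.58

$0.58


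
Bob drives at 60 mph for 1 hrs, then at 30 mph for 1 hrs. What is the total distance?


Leg 1 distance:
60 x 1 = 60 miles
Leg 2 distance:
30 x 1 = 30 miles
Total distance:
60 + 30 = 90 miles

90 miles


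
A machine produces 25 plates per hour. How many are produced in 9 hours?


Production rate: 25 plates per hour
Time: 9 hours
Total: 25 x 9 = 225 plates

225 plates


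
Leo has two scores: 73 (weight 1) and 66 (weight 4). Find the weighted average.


Weighted sum:
1 x 73 + 4 x 66 = 337
Total weight:
1 + 4 = 5
Weighted average:
337 / 5 = 67.4

67.4


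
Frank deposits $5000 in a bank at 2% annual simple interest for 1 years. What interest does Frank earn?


Use the formula I = P x R x T / 100
P x R x T = 5000 x 2 x 1 = 10000
I = 10000 / 100 = $100

$100


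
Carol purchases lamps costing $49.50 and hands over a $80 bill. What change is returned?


Start with the amount paid:
$80
Subtract the price:
$80 - $49.50 = $30.50

$30.50


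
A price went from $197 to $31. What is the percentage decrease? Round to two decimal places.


Find the absolute change:
|31 - 197| = 166
Divide by original and multiply by 100:
166 / 197 x 100 = 84.2639...% ≈ 84.26%

84.26%


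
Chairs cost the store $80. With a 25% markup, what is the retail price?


Calculate the markup amount:
25% of $80 = $20
Add to cost:
$80 + $20 = $100

$100


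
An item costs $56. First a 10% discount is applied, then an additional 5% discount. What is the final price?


First discount:
10% of $56 = $5.60
Price after first discount:
$56 - $5.60 = $50.40
Second discount:
5% of $50.40 = $2.52
Final price:
$50.40 - $2.52 = $47.88

$47.88


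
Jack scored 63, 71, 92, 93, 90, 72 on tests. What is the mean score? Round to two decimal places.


Add the scores:
63 + 71 + 92 + 93 + 90 + 72 = 481
Divide by the number of tests:
481 / 6 = 80.1666... ≈ 80.17

80.17


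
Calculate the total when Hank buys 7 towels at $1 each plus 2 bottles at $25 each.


Cost of towels:
7 x $1 = $7
Cost of bottles:
2 x $25 = $50
Add both:
$7 + $50 = $57

$57


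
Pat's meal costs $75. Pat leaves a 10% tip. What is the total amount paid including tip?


Calculate the tip:
10% of $75 = $7.50
Add tip to meal cost:
$75 + $7.50 = $82.50

$82.50


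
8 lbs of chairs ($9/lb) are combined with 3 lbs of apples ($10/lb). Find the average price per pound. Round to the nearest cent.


Cost of chairs:
8 x $9 = $72
Cost of apples:
3 x $10 = $30
Total cost: $72 + $30 = $102
Total weight: 11 lbs
Average: $102 / 11 = $9.2727... ≈ $9.27/lb

$9.27/lb


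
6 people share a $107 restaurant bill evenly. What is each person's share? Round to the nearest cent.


Total bill: $107
Number of people: 6
Each pays: $107 / 6 = $17.8333... ≈ $17.83

$17.83


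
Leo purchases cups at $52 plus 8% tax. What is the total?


Calculate the tax:
8% of $52 = $4.16
Add tax to price:
$52 + $4.16 = $56.16

$56.16


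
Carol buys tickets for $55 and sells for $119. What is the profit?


Selling price = $119
Cost price = $55
Profit = selling price - cost price:
Profit = $119 - $55 = $64

$64


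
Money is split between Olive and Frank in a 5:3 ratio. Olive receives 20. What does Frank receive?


Find the multiplier:
20 / 5 = 4
Apply to Frank's share:
3 x 4 = 12

12


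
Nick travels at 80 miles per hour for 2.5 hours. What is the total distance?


Use the formula: distance = speed x time
Speed = 80 mph, Time = 2.5 hours
80 x 2.5 = 200 miles

200 miles


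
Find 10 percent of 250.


Convert percentage to decimal:
10% = 0.1
Multiply:
250 x 0.1 = 25

25


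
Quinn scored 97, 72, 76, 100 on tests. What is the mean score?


Add the scores:
97 + 72 + 76 + 100 = 345
Divide by the number of tests:
345 / 4 = 86.25

86.25


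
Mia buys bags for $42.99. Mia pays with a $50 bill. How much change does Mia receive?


Start with the amount paid:
$50
Subtract the price:
$50 - $42.99 = $7.01

$7.01


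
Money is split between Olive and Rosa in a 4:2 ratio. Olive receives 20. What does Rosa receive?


Find the multiplier:
20 / 4 = 5
Apply to Rosa's share:
2 x 5 = 10

10


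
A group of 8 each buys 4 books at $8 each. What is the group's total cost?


Cost per person:
4 x $8 = $32
Group total:
8 x $32 = $256

$256


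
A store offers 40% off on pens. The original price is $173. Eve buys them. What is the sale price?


Calculate the discount amount:
40% of $173 = $69.20
Subtract from original:
$173 - $69.20 = $103.80

$103.80


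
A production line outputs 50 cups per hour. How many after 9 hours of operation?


Production rate: 50 cups per hour
Time: 9 hours
Total: 50 x 9 = 450 cups

450 cups


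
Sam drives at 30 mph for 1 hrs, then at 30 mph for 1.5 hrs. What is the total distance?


Leg 1 distance:
30 x 1 = 30 miles
Leg 2 distance:
30 x 1.5 = 45 miles
Total distance:
30 + 45 = 75 miles

75 miles


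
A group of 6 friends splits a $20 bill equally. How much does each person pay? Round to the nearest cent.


Total bill: $20
Number of people: 6
Each pays: $20 / 6 = $3.3333... ≈ $3.33

$3.33


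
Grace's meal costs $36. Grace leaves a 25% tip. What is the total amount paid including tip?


Calculate the tip:
25% of $36 = $9
Add tip to meal cost:
$36 + $9 = $45

$45


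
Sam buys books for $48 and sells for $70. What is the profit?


Selling price = $70
Cost price = $48
Profit = selling price - cost price:
Profit = $70 - $48 = $22

$22


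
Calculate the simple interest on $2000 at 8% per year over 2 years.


Use the formula I = P x R x T / 100
P x R x T = 2000 x 8 x 2 = 32000
I = 32000 / 100 = $320

$320


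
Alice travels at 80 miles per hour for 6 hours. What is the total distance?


Use the formula: distance = speed x time
Speed = 80 mph, Time = 6 hours
80 x 6 = 480 miles

480 miles


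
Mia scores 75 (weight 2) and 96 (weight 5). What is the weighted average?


Weighted sum:
2 x 75 + 5 x 96 = 630
Total weight:
2 + 5 = 7
Weighted average:
630 / 7 = 90

90


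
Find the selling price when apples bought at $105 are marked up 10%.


Calculate the markup amount:
10% of $105 = $10.50
Add to cost:
$105 + $10.50 = $115.50

$115.50


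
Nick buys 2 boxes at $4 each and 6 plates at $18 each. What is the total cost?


Cost of boxes:
2 x $4 = $8
Cost of plates:
6 x $18 = $108
Add both:
$8 + $108 = $116

$116


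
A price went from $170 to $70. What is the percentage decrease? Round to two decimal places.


Find the absolute change:
|70 - 170| = 100
Divide by original and multiply by 100:
100 / 170 x 100 = 58.8235...% ≈ 58.82%

58.82%


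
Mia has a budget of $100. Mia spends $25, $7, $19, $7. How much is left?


Add up expenses:
$25 + $7 + $19 + $7 = $58
Subtract from budget:
$100 - $58 = $42

$42


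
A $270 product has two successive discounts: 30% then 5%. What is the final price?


First discount:
30% of $270 = $81
Price after first discount:
$270 - $81 = $189
Second discount:
5% of $189 = $9.45
Final price:
$189 - $9.45 = $179.55

$179.55


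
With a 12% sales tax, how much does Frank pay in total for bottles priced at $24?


Calculate the tax:
12% of $24 = $2.88
Add tax to price:
$24 + $2.88 = $26.88

$26.88


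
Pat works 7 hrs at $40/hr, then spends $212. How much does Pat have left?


Calculate earnings:
7 x $40 = $280
Subtract spending:
$280 - $212 = $68

$68


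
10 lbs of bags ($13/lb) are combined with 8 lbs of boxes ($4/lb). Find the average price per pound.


Cost of bags:
10 x $13 = $130
Cost of boxes:
8 x $4 = $32
Total cost: $130 + $32 = $162
Total weight: 18 lbs
Average: $162 / 18 = $9/lb

$9/lb


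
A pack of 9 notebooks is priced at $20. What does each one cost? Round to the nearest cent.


Total cost: $20
Number of items: 9
Unit price: $20 / 9 = $2.2222... ≈ $2.22

$2.22


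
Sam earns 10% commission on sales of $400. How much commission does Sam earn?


Convert rate to decimal:
10% = 0.1
Multiply by sales:
$400 x 0.1 = $40

$40


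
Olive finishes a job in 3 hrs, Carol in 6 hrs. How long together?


Olive's rate: 1/3 of the job per hour
Carol's rate: 1/6 of the job per hour
Combined rate: 1/3 + 1/6 = 1/2 per hour
Time = 1 / (1/2) = 2 hours

2 hours


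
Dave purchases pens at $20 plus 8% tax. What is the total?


Calculate the tax:
8% of $20 = $1.60
Add tax to price:
$20 + $1.60 = $21.60

$21.60


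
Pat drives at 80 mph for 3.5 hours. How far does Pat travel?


Use the formula: distance = speed x time
Speed = 80 mph, Time = 3.5 hours
80 x 3.5 = 280 miles

280 miles


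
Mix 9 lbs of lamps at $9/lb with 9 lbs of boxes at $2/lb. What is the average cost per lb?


Cost of lamps:
9 x $9 = $81
Cost of boxes:
9 x $2 = $18
Total cost: $81 + $18 = $99
Total weight: 18 lbs
Average: $99 / 18 = $5.50/lb

$5.50/lb


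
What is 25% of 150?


Convert percentage to decimal:
25% = 0.25
Multiply:
150 x 0.25 = 37.5

37.5


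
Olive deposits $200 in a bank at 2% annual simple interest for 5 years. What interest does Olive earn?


Use the formula I = P x R x T / 100
P x R x T = 200 x 2 x 5 = 2000
I = 2000 / 100 = $20

$20


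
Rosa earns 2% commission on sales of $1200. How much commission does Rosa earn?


Convert rate to decimal:
2% = 0.02
Multiply by sales:
$1200 x 0.02 = $24

$24


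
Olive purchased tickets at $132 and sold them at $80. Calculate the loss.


Selling price = $80
Cost price = $132
Loss = cost price - selling price:
Loss = $132 - $80 = $52

$52


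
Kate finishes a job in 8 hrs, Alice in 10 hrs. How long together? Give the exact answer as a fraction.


Kate's rate: 1/8 of the job per hour
Alice's rate: 1/10 of the job per hour
Combined rate: 1/8 + 1/10 = 9/40 per hour
Time = 1 / (9/40) = 40/9 hours (≈ 4.44 hours)

40/9 hours


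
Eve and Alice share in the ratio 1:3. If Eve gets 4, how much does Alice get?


Find the multiplier:
4 / 1 = 4
Apply to Alice's share:
3 x 4 = 12

12


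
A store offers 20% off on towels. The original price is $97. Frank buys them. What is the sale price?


Calculate the discount amount:
20% of $97 = $19.40
Subtract from original:
$97 - $19.40 = $77.60

$77.60


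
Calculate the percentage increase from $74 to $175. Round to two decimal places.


Find the absolute change:
|175 - 74| = 101
Divide by original and multiply by 100:
101 / 74 x 100 = 136.4864...% ≈ 136.49%

136.49%


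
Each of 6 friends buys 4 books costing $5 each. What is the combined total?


Cost per person:
4 x $5 = $20
Group total:
6 x $20 = $120

$120


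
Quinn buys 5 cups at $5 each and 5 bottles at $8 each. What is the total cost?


Cost of cups:
5 x $5 = $25
Cost of bottles:
5 x $8 = $40
Add both:
$25 + $40 = $65

$65


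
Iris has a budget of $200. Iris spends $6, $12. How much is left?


Add up expenses:
$6 + $12 = $18
Subtract from budget:
$200 - $18 = $182

$182


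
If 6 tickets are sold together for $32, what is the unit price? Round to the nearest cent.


Total cost: $32
Number of items: 6
Unit price: $32 / 6 = $5.3333... ≈ $5.33

$5.33


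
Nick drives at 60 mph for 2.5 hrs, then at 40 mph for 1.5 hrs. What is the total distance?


Leg 1 distance:
60 x 2.5 = 150 miles
Leg 2 distance:
40 x 1.5 = 60 miles
Total distance:
150 + 60 = 210 miles

210 miles


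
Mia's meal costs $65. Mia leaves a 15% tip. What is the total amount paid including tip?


Calculate the tip:
15% of $65 = $9.75
Add tip to meal cost:
$65 + $9.75 = $74.75

$74.75


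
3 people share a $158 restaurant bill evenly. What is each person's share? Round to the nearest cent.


Total bill: $158
Number of people: 3
Each pays: $158 / 3 = $52.6666... ≈ $52.67

$52.67


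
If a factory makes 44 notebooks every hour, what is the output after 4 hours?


Production rate: 44 notebooks per hour
Time: 4 hours
Total: 44 x 4 = 176 notebooks

176 notebooks


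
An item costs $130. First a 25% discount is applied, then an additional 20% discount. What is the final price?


First discount:
25% of $130 = $32.50
Price after first discount:
$130 - $32.50 = $97.50
Second discount:
20% of $97.50 = $19.50
Final price:
$97.50 - $19.50 = $78

$78


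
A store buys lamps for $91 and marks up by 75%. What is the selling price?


Calculate the markup amount:
75% of $91 = $68.25
Add to cost:
$91 + $68.25 = $159.25

$159.25


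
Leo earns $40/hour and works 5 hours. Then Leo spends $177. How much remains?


Calculate earnings:
5 x $40 = $200
Subtract spending:
$200 - $177 = $23

$23


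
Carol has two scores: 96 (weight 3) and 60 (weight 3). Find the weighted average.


Weighted sum:
3 x 96 + 3 x 60 = 468
Total weight:
3 + 3 = 6
Weighted average:
468 / 6 = 78

78


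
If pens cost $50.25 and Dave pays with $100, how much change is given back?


Start with the amount paid:
$100
Subtract the price:
$100 - $50.25 = $49.75

$49.75


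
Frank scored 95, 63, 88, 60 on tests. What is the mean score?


Add the scores:
95 + 63 + 88 + 60 = 306
Divide by the number of tests:
306 / 4 = 76.5

76.5


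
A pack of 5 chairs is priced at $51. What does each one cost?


Total cost: $51
Number of items: 5
Unit price: $51 / 5 = $10.20

$10.20


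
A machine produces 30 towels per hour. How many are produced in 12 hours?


Production rate: 30 towels per hour
Time: 12 hours
Total: 30 x 12 = 360 towels

360 towels


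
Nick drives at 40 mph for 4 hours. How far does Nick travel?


Use the formula: distance = speed x time
Speed = 40 mph, Time = 4 hours
40 x 4 = 160 miles

160 miles


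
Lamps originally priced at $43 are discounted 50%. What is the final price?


Calculate the discount amount:
50% of $43 = $21.50
Subtract from original:
$43 - $21.50 = $21.50

$21.50


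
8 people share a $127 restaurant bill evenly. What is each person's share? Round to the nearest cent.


Total bill: $127
Number of people: 8
Each pays: $127 / 8 = $15.875 ≈ $15.88

$15.88


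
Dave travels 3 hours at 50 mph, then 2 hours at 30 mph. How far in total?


Leg 1 distance:
50 x 3 = 150 miles
Leg 2 distance:
30 x 2 = 60 miles
Total distance:
150 + 60 = 210 miles

210 miles


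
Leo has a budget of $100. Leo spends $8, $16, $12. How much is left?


Add up expenses:
$8 + $16 + $12 = $36
Subtract from budget:
$100 - $36 = $64

$64


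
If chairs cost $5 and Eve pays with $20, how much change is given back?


Start with the amount paid:
$20
Subtract the price:
$20 - $5 = $15

$15


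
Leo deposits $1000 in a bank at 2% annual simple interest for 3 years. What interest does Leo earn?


Use the formula I = P x R x T / 100
P x R x T = 1000 x 2 x 3 = 6000
I = 6000 / 100 = $60

$60


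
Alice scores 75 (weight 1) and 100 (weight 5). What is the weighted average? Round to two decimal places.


Weighted sum:
1 x 75 + 5 x 100 = 575
Total weight:
1 + 5 = 6
Weighted average:
575 / 6 = 95.8333... ≈ 95.83

95.83


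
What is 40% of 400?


Convert percentage to decimal:
40% = 0.4
Multiply:
400 x 0.4 = 160

160


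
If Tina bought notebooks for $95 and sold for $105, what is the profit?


Selling price = $105
Cost price = $95
Profit = selling price - cost price:
Profit = $105 - $95 = $10

$10


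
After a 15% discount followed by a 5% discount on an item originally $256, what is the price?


First discount:
15% of $256 = $38.40
Price after first discount:
$256 - $38.40 = $217.60
Second discount:
5% of $217.60 = $10.88
Final price:
$217.60 - $10.88 = $206.72

$206.72


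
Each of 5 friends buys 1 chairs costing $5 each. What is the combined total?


Cost per person:
1 x $5 = $5
Group total:
5 x $5 = $25

$25


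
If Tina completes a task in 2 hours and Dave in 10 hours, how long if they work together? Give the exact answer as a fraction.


Tina's rate: 1/2 of the job per hour
Dave's rate: 1/10 of the job per hour
Combined rate: 1/2 + 1/10 = 3/5 per hour
Time = 1 / (3/5) = 5/3 hours (≈ 1.67 hours)

5/3 hours


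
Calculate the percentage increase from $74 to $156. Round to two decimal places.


Find the absolute change:
|156 - 74| = 82
Divide by original and multiply by 100:
82 / 74 x 100 = 110.8108...% ≈ 110.81%

110.81%


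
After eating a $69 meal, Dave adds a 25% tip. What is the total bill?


Calculate the tip:
25% of $69 = $17.25
Add tip to meal cost:
$69 + $17.25 = $86.25

$86.25


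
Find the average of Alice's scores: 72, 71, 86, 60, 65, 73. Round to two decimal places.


Add the scores:
72 + 71 + 86 + 60 + 65 + 73 = 427
Divide by the number of tests:
427 / 6 = 71.1666... ≈ 71.17

71.17


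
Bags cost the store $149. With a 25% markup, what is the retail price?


Calculate the markup amount:
25% of $149 = $37.25
Add to cost:
$149 + $37.25 = $186.25

$186.25


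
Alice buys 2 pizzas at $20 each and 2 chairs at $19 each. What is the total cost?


Cost of pizzas:
2 x $20 = $40
Cost of chairs:
2 x $19 = $38
Add both:
$40 + $38 = $78

$78


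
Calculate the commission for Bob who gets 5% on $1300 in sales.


Convert rate to decimal:
5% = 0.05
Multiply by sales:
$1300 x 0.05 = $65

$65


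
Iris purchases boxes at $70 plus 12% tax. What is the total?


Calculate the tax:
12% of $70 = $8.40
Add tax to price:
$70 + $8.40 = $78.40

$78.40


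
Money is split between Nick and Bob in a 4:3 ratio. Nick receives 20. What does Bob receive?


Find the multiplier:
20 / 4 = 5
Apply to Bob's share:
3 x 5 = 15

15


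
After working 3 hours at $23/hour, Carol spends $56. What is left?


Calculate earnings:
3 x $23 = $69
Subtract spending:
$69 - $56 = $13

$13


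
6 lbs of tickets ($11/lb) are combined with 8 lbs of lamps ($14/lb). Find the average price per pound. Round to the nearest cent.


Cost of tickets:
6 x $11 = $66
Cost of lamps:
8 x $14 = $112
Total cost: $66 + $112 = $178
Total weight: 14 lbs
Average: $178 / 14 = $12.7142... ≈ $12.71/lb

$12.71/lb


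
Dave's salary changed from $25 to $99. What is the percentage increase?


Find the absolute change:
|99 - 25| = 74
Divide by original and multiply by 100:
74 / 25 x 100 = 296%

296%


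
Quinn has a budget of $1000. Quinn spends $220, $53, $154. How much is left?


Add up expenses:
$220 + $53 + $154 = $427
Subtract from budget:
$1000 - $427 = $573

$573


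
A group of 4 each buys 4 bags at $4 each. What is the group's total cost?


Cost per person:
4 x $4 = $16
Group total:
4 x $16 = $64

$64


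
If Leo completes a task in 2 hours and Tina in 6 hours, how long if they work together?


Leo's rate: 1/2 of the job per hour
Tina's rate: 1/6 of the job per hour
Combined rate: 1/2 + 1/6 = 2/3 per hour
Time = 1 / (2/3) = 3/2 = 1.5 hours

1.5 hours


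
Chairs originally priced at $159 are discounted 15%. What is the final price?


Calculate the discount amount:
15% of $159 = $23.85
Subtract from original:
$159 - $23.85 = $135.15

$135.15


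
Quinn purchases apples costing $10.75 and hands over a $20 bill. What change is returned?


Start with the amount paid:
$20
Subtract the price:
$20 - $10.75 = $9.25

$9.25


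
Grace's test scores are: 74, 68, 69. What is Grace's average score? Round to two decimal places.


Add the scores:
74 + 68 + 69 = 211
Divide by the number of tests:
211 / 3 = 70.3333... ≈ 70.33

70.33


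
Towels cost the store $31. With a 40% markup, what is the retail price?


Calculate the markup amount:
40% of $31 = $12.40
Add to cost:
$31 + $12.40 = $43.40

$43.40


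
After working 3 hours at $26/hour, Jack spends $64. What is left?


Calculate earnings:
3 x $26 = $78
Subtract spending:
$78 - $64 = $14

$14


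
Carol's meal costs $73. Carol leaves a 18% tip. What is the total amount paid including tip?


Calculate the tip:
18% of $73 = $13.14
Add tip to meal cost:
$73 + $13.14 = $86.14

$86.14


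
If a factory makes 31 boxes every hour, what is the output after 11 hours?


Production rate: 31 boxes per hour
Time: 11 hours
Total: 31 x 11 = 341 boxes

341 boxes


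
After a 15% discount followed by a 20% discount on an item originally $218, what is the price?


First discount:
15% of $218 = $32.70
Price after first discount:
$218 - $32.70 = $185.30
Second discount:
20% of $185.30 = $37.06
Final price:
$185.30 - $37.06 = $148.24

$148.24


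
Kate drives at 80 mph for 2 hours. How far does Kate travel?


Use the formula: distance = speed x time
Speed = 80 mph, Time = 2 hours
80 x 2 = 160 miles

160 miles


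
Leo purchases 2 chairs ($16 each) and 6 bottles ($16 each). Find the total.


Cost of chairs:
2 x $16 = $32
Cost of bottles:
6 x $16 = $96
Add both:
$32 + $96 = $128

$128


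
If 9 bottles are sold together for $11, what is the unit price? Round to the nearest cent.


Total cost: $11
Number of items: 9
Unit price: $11 / 9 = $1.2222... ≈ $1.22

$1.22


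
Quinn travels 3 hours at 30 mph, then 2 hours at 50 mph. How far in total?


Leg 1 distance:
30 x 3 = 90 miles
Leg 2 distance:
50 x 2 = 100 miles
Total distance:
90 + 100 = 190 miles

190 miles


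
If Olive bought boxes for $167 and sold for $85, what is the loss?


Selling price = $85
Cost price = $167
Loss = cost price - selling price:
Loss = $167 - $85 = $82

$82


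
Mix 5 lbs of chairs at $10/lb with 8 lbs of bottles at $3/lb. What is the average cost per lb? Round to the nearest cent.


Cost of chairs:
5 x $10 = $50
Cost of bottles:
8 x $3 = $24
Total cost: $50 + $24 = $74
Total weight: 13 lbs
Average: $74 / 13 = $5.6923... ≈ $5.69/lb

$5.69/lb


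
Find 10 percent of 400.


Convert percentage to decimal:
10% = 0.1
Multiply:
400 x 0.1 = 40

40


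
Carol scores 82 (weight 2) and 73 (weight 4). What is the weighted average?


Weighted sum:
2 x 82 + 4 x 73 = 456
Total weight:
2 + 4 = 6
Weighted average:
456 / 6 = 76

76


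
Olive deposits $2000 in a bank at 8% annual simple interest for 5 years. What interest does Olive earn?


Use the formula I = P x R x T / 100
P x R x T = 2000 x 8 x 5 = 80000
I = 80000 / 100 = $800

$800


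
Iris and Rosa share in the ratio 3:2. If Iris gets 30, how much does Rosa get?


Find the multiplier:
30 / 3 = 10
Apply to Rosa's share:
2 x 10 = 20

20


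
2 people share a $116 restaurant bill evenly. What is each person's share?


Total bill: $116
Number of people: 2
Each pays: $116 / 2 = $58

$58


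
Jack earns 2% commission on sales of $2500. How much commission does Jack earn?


Convert rate to decimal:
2% = 0.02
Multiply by sales:
$2500 x 0.02 = $50

$50


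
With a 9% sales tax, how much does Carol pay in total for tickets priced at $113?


Calculate the tax:
9% of $113 = $10.17
Add tax to price:
$113 + $10.17 = $123.17

$123.17


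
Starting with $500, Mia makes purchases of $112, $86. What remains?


Add up expenses:
$112 + $86 = $198
Subtract from budget:
$500 - $198 = $302

$302


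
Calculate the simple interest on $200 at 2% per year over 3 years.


Use the formula I = P x R x T / 100
P x R x T = 200 x 2 x 3 = 1200
I = 1200 / 100 = $12

$12


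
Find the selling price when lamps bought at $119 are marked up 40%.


Calculate the markup amount:
40% of $119 = $47.60
Add to cost:
$119 + $47.60 = $166.60

$166.60


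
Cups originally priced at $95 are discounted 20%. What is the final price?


Calculate the discount amount:
20% of $95 = $19
Subtract from original:
$95 - $19 = $76

$76


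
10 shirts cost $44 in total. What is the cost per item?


Total cost: $44
Number of items: 10
Unit price: $44 / 10 = $4.40

$4.40


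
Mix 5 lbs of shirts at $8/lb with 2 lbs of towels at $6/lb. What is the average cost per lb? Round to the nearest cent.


Cost of shirts:
5 x $8 = $40
Cost of towels:
2 x $6 = $12
Total cost: $40 + $12 = $52
Total weight: 7 lbs
Average: $52 / 7 = $7.4285... ≈ $7.43/lb

$7.43/lb


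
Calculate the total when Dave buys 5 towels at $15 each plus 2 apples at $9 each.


Cost of towels:
5 x $15 = $75
Cost of apples:
2 x $9 = $18
Add both:
$75 + $18 = $93

$93


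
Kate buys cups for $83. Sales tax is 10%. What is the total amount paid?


Calculate the tax:
10% of $83 = $8.30
Add tax to price:
$83 + $8.30 = $91.30

$91.30


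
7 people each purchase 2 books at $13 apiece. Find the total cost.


Cost per person:
2 x $13 = $26
Group total:
7 x $26 = $182

$182


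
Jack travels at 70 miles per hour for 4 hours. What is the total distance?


Use the formula: distance = speed x time
Speed = 70 mph, Time = 4 hours
70 x 4 = 280 miles

280 miles


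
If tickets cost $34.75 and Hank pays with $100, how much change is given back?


Start with the amount paid:
$100
Subtract the price:
$100 - $34.75 = $65.25

$65.25


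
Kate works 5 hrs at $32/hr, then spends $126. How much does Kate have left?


Calculate earnings:
5 x $32 = $160
Subtract spending:
$160 - $126 = $34

$34


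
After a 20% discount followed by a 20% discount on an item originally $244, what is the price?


First discount:
20% of $244 = $48.80
Price after first discount:
$244 - $48.80 = $195.20
Second discount:
20% of $195.20 = $39.04
Final price:
$195.20 - $39.04 = $156.16

$156.16


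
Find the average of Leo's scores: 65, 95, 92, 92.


Add the scores:
65 + 95 + 92 + 92 = 344
Divide by the number of tests:
344 / 4 = 86

86


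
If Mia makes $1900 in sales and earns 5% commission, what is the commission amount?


Convert rate to decimal:
5% = 0.05
Multiply by sales:
$1900 x 0.05 = $95

$95


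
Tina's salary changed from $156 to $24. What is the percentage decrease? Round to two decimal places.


Find the absolute change:
|24 - 156| = 132
Divide by original and multiply by 100:
132 / 156 x 100 = 84.6153...% ≈ 84.62%

84.62%


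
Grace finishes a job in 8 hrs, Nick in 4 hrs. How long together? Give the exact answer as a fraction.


Grace's rate: 1/8 of the job per hour
Nick's rate: 1/4 of the job per hour
Combined rate: 1/8 + 1/4 = 3/8 per hour
Time = 1 / (3/8) = 8/3 hours (≈ 2.67 hours)

8/3 hours


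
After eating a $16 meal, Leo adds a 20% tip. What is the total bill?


Calculate the tip:
20% of $16 = $3.20
Add tip to meal cost:
$16 + $3.20 = $19.20

$19.20


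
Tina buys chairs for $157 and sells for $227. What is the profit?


Selling price = $227
Cost price = $157
Profit = selling price - cost price:
Profit = $227 - $157 = $70

$70


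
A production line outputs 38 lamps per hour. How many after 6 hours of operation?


Production rate: 38 lamps per hour
Time: 6 hours
Total: 38 x 6 = 228 lamps

228 lamps


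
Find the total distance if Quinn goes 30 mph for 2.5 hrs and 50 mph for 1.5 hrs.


Leg 1 distance:
30 x 2.5 = 75 miles
Leg 2 distance:
50 x 1.5 = 75 miles
Total distance:
75 + 75 = 150 miles

150 miles
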